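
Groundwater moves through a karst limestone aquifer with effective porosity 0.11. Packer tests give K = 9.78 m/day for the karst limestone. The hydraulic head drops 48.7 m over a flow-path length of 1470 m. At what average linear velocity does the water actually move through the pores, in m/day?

2.95

Hydraulic gradient i = Δh / L = 48.7 / 1470 = 0.03313.
Darcy flux q = K · i = 9.780 × 0.03313 = 0.3240 m/day.
Seepage velocity v = q / n_e = 0.3240 / 0.11 = 2.945 m/day.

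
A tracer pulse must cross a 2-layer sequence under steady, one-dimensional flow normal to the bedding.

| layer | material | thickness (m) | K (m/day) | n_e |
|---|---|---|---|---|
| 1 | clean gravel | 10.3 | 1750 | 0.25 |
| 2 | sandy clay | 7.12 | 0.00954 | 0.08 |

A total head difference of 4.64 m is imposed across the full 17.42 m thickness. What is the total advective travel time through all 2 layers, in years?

1.38

With flow normal to the layers, continuity requires the same specific discharge q through every layer.
Σ(b_i/K_i) = 10.3/1750 + 7.12/0.00954 = 746.3 d.
q = Δh / Σ(b_i/K_i) = 4.64 / 746.3 = 0.006217 m/day.
In each layer the seepage velocity is v_i = q/n_i, so the layer transit time is t_i = b_i·n_i / q:
  layer 1 (clean gravel): t_1 = 10.3 × 0.25 / 0.006217 = 414.2 d
  layer 2 (sandy clay): t_2 = 7.12 × 0.08 / 0.006217 = 91.62 d
Total t = Σ t_i = 505.8 days = 1.385 years.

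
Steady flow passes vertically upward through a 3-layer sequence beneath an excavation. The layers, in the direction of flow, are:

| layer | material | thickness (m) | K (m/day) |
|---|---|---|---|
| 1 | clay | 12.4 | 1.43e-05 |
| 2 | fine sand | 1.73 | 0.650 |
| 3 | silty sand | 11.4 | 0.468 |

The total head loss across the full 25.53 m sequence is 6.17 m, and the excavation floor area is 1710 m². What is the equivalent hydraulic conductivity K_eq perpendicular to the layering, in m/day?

Flow is perpendicular to layering, so the layers act in series and the equivalent K is the thickness-weighted harmonic mean.
Total thickness L = 12.4 + 1.73 + 11.4 = 25.53 m.
Σ(b_i/K_i) = 12.4/1.43e-05 + 1.73/0.650 + 11.4/0.468 = 8.672e+05 d.
K_eq = L / Σ(b_i/K_i) = 25.53 / 8.672e+05 = 2.944e-05 m/day.

2.94e-05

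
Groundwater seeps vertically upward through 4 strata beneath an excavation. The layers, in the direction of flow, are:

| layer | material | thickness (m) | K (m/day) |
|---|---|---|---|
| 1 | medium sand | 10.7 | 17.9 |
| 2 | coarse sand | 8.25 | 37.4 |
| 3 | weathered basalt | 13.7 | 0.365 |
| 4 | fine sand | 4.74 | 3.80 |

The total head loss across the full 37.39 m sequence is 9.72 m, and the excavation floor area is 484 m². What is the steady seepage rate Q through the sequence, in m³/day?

Flow is perpendicular to layering, so the layers act in series and the equivalent K is the thickness-weighted harmonic mean.
Total thickness L = 10.7 + 8.25 + 13.7 + 4.74 = 37.39 m.
Σ(b_i/K_i) = 10.7/17.9 + 8.25/37.4 + 13.7/0.365 + 4.74/3.80 = 39.60 d.
K_eq = L / Σ(b_i/K_i) = 37.39 / 39.60 = 0.9442 m/day.
Q = K_eq · A · (Δh/L) = 0.9442 × 484 × (9.72/37.39) = 118.8 m³/day.

119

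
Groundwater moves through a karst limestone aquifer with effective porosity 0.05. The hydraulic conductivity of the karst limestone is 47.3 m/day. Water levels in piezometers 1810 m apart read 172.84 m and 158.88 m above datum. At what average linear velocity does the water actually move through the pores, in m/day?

7.30

Hydraulic gradient i = (172.84 − 158.88) / 1810 = 13.96 / 1810 = 0.007713.
Darcy flux q = K · i = 47.30 × 0.007713 = 0.3648 m/day.
Seepage velocity v = q / n_e = 0.3648 / 0.05 = 7.296 m/day.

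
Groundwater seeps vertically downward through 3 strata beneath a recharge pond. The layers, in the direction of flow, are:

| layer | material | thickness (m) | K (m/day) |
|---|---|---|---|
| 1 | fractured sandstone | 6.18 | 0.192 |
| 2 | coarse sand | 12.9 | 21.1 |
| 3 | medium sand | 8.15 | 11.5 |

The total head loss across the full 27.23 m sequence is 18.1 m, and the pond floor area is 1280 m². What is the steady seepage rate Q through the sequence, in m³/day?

Flow is perpendicular to layering, so the layers act in series and the equivalent K is the thickness-weighted harmonic mean.
Total thickness L = 6.18 + 12.9 + 8.15 = 27.23 m.
Σ(b_i/K_i) = 6.18/0.192 + 12.9/21.1 + 8.15/11.5 = 33.51 d.
K_eq = L / Σ(b_i/K_i) = 27.23 / 33.51 = 0.8127 m/day.
Q = K_eq · A · (Δh/L) = 0.8127 × 1280 × (18.1/27.23) = 691.4 m³/day.

691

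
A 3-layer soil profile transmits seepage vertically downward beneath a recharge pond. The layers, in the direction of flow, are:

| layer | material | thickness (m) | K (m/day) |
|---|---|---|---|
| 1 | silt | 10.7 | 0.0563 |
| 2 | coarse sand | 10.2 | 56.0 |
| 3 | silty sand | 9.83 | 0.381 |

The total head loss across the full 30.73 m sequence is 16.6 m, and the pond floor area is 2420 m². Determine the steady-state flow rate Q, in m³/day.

186

Flow is perpendicular to layering, so the layers act in series and the equivalent K is the thickness-weighted harmonic mean.
Total thickness L = 10.7 + 10.2 + 9.83 = 30.73 m.
Σ(b_i/K_i) = 10.7/0.0563 + 10.2/56.0 + 9.83/0.381 = 216.0 d.
K_eq = L / Σ(b_i/K_i) = 30.73 / 216.0 = 0.1422 m/day.
Q = K_eq · A · (Δh/L) = 0.1422 × 2420 × (16.6/30.73) = 186.0 m³/day.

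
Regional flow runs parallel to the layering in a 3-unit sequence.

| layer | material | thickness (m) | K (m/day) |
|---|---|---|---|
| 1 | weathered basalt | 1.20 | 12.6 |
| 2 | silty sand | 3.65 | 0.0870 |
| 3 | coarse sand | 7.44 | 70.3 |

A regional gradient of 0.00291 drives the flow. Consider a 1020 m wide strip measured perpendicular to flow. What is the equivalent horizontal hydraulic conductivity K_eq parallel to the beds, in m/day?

43.8

Flow is parallel to layering, so each bed carries its own Darcy discharge and the transmissivities add.
Σ(K_i·b_i) = 12.6×1.20 + 0.0870×3.65 + 70.3×7.44 = 538.5 m²/day.
Total thickness b = 12.29 m, so K_eq = Σ(K_i·b_i)/b = 43.81 m/day.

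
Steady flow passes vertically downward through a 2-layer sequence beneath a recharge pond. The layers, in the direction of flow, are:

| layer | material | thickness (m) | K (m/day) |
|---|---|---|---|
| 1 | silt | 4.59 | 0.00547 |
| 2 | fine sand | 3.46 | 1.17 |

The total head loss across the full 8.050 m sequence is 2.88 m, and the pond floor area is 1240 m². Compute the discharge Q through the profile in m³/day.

Flow is perpendicular to layering, so the layers act in series and the equivalent K is the thickness-weighted harmonic mean.
Total thickness L = 4.59 + 3.46 = 8.050 m.
Σ(b_i/K_i) = 4.59/0.00547 + 3.46/1.17 = 842.1 d.
K_eq = L / Σ(b_i/K_i) = 8.050 / 842.1 = 0.009560 m/day.
Q = K_eq · A · (Δh/L) = 0.009560 × 1240 × (2.88/8.050) = 4.241 m³/day.

4.24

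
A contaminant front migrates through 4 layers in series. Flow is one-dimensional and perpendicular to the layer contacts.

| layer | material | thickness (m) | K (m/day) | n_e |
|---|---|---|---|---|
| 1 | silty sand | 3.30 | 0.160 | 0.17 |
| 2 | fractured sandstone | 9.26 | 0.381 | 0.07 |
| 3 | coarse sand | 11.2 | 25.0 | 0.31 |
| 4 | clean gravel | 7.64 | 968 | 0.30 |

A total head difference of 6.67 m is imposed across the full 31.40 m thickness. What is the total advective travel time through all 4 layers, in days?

47.4

With flow normal to the layers, continuity requires the same specific discharge q through every layer.
Σ(b_i/K_i) = 3.30/0.160 + 9.26/0.381 + 11.2/25.0 + 7.64/968 = 45.39 d.
q = Δh / Σ(b_i/K_i) = 6.67 / 45.39 = 0.1470 m/day.
In each layer the seepage velocity is v_i = q/n_i, so the layer transit time is t_i = b_i·n_i / q:
  layer 1 (silty sand): t_1 = 3.30 × 0.17 / 0.1470 = 3.817 d
  layer 2 (fractured sandstone): t_2 = 9.26 × 0.07 / 0.1470 = 4.411 d
  layer 3 (coarse sand): t_3 = 11.2 × 0.31 / 0.1470 = 23.62 d
  layer 4 (clean gravel): t_4 = 7.64 × 0.30 / 0.1470 = 15.60 d
Total t = Σ t_i = 47.45 days.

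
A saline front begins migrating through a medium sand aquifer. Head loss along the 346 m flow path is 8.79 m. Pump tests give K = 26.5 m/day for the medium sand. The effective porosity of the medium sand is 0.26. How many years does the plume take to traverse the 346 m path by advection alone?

Hydraulic gradient i = Δh / L = 8.79 / 346 = 0.02540.
Darcy flux q = K · i = 26.50 × 0.02540 = 0.6732 m/day.
Seepage velocity v = q / n_e = 0.6732 / 0.26 = 2.589 m/day.
Travel time t = L / v = 346 / 2.589 = 133.6 days = 0.3658 years.

0.366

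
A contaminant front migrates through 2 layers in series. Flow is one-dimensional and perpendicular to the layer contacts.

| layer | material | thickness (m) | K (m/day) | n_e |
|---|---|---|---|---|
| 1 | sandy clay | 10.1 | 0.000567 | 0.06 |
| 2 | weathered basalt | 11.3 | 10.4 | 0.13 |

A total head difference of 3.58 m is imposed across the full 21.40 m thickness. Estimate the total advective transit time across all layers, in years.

With flow normal to the layers, continuity requires the same specific discharge q through every layer.
Σ(b_i/K_i) = 10.1/0.000567 + 11.3/10.4 = 17814 d.
q = Δh / Σ(b_i/K_i) = 3.58 / 17814 = 0.0002010 m/day.
In each layer the seepage velocity is v_i = q/n_i, so the layer transit time is t_i = b_i·n_i / q:
  layer 1 (sandy clay): t_1 = 10.1 × 0.06 / 0.0002010 = 3015 d
  layer 2 (weathered basalt): t_2 = 11.3 × 0.13 / 0.0002010 = 7310 d
Total t = Σ t_i = 10325 days = 28.27 years.

28.3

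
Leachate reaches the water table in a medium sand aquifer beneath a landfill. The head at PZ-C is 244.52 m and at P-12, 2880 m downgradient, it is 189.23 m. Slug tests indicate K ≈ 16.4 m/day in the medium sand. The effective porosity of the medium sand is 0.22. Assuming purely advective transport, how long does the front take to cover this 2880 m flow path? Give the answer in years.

Hydraulic gradient i = (244.52 − 189.23) / 2880 = 55.29 / 2880 = 0.01920.
Darcy flux q = K · i = 16.40 × 0.01920 = 0.3148 m/day.
Seepage velocity v = q / n_e = 0.3148 / 0.22 = 1.431 m/day.
Travel time t = L / v = 2880 / 1.431 = 2012 days = 5.510 years.

5.51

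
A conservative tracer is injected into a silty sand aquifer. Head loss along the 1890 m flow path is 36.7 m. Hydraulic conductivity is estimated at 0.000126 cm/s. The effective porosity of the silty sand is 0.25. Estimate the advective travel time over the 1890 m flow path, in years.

612

Convert K: 0.000126 cm/s × 864 = 0.1089 m/day.
Hydraulic gradient i = Δh / L = 36.7 / 1890 = 0.01942.
Darcy flux q = K · i = 0.1089 × 0.01942 = 0.002114 m/day.
Seepage velocity v = q / n_e = 0.002114 / 0.25 = 0.008456 m/day.
Travel time t = L / v = 1890 / 0.008456 = 2.235e+05 days = 612.0 years.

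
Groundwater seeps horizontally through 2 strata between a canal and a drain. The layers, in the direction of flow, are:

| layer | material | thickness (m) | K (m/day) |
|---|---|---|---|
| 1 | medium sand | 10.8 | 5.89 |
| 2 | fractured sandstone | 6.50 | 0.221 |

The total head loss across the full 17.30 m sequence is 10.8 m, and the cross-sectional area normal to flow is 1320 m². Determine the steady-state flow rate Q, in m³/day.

456

Flow is perpendicular to layering, so the layers act in series and the equivalent K is the thickness-weighted harmonic mean.
Total thickness L = 10.8 + 6.50 = 17.30 m.
Σ(b_i/K_i) = 10.8/5.89 + 6.50/0.221 = 31.25 d.
K_eq = L / Σ(b_i/K_i) = 17.30 / 31.25 = 0.5537 m/day.
Q = K_eq · A · (Δh/L) = 0.5537 × 1320 × (10.8/17.30) = 456.3 m³/day.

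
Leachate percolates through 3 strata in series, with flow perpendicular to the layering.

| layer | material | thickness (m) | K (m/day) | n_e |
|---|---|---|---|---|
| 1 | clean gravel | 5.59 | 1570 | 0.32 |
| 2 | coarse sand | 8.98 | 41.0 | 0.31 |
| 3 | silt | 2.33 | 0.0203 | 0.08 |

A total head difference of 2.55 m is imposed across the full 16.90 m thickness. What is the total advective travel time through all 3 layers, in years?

0.588

With flow normal to the layers, continuity requires the same specific discharge q through every layer.
Σ(b_i/K_i) = 5.59/1570 + 8.98/41.0 + 2.33/0.0203 = 115.0 d.
q = Δh / Σ(b_i/K_i) = 2.55 / 115.0 = 0.02217 m/day.
In each layer the seepage velocity is v_i = q/n_i, so the layer transit time is t_i = b_i·n_i / q:
  layer 1 (clean gravel): t_1 = 5.59 × 0.32 / 0.02217 = 80.67 d
  layer 2 (coarse sand): t_2 = 8.98 × 0.31 / 0.02217 = 125.5 d
  layer 3 (silt): t_3 = 2.33 × 0.08 / 0.02217 = 8.406 d
Total t = Σ t_i = 214.6 days = 0.5876 years.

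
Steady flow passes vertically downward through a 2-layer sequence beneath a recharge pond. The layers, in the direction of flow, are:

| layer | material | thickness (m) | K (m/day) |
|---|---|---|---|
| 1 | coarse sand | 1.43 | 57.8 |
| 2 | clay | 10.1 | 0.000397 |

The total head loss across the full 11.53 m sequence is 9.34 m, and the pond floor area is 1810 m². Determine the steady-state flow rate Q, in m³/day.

Flow is perpendicular to layering, so the layers act in series and the equivalent K is the thickness-weighted harmonic mean.
Total thickness L = 1.43 + 10.1 = 11.53 m.
Σ(b_i/K_i) = 1.43/57.8 + 10.1/0.000397 = 25441 d.
K_eq = L / Σ(b_i/K_i) = 11.53 / 25441 = 0.0004532 m/day.
Q = K_eq · A · (Δh/L) = 0.0004532 × 1810 × (9.34/11.53) = 0.6645 m³/day.

0.664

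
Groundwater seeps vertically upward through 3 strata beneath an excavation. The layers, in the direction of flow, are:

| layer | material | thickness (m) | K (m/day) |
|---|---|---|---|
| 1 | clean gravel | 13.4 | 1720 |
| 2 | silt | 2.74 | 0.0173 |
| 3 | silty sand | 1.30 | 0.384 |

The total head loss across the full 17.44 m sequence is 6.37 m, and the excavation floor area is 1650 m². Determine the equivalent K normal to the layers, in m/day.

Flow is perpendicular to layering, so the layers act in series and the equivalent K is the thickness-weighted harmonic mean.
Total thickness L = 13.4 + 2.74 + 1.30 = 17.44 m.
Σ(b_i/K_i) = 13.4/1720 + 2.74/0.0173 + 1.30/0.384 = 161.8 d.
K_eq = L / Σ(b_i/K_i) = 17.44 / 161.8 = 0.1078 m/day.

0.108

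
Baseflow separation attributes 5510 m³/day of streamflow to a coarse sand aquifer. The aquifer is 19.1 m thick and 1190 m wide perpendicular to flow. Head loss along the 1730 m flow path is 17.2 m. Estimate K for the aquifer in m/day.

24.4

Cross-sectional area A = 1190 × 19.1 = 22729 m².
Hydraulic gradient i = Δh / L = 17.2 / 1730 = 0.009942.
From Q = K·A·i, K = Q / (A·i) = 5510 / (22729 × 0.009942) = 24.38 m/day.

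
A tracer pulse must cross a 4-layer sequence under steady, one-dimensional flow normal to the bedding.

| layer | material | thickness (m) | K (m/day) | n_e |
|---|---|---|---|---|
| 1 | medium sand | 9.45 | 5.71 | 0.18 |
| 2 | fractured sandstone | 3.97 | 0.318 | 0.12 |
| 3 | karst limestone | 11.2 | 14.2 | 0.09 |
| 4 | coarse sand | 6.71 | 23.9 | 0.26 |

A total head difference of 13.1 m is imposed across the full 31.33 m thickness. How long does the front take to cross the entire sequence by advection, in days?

5.72

With flow normal to the layers, continuity requires the same specific discharge q through every layer.
Σ(b_i/K_i) = 9.45/5.71 + 3.97/0.318 + 11.2/14.2 + 6.71/23.9 = 15.21 d.
q = Δh / Σ(b_i/K_i) = 13.1 / 15.21 = 0.8613 m/day.
In each layer the seepage velocity is v_i = q/n_i, so the layer transit time is t_i = b_i·n_i / q:
  layer 1 (medium sand): t_1 = 9.45 × 0.18 / 0.8613 = 1.975 d
  layer 2 (fractured sandstone): t_2 = 3.97 × 0.12 / 0.8613 = 0.5531 d
  layer 3 (karst limestone): t_3 = 11.2 × 0.09 / 0.8613 = 1.170 d
  layer 4 (coarse sand): t_4 = 6.71 × 0.26 / 0.8613 = 2.025 d
Total t = Σ t_i = 5.724 days.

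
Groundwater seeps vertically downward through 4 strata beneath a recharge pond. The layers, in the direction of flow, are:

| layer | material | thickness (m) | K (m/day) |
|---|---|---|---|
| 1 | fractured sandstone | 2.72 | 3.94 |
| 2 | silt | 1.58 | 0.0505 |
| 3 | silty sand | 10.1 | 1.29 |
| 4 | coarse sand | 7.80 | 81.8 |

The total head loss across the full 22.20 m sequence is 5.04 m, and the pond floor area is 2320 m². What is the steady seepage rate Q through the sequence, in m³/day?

Flow is perpendicular to layering, so the layers act in series and the equivalent K is the thickness-weighted harmonic mean.
Total thickness L = 2.72 + 1.58 + 10.1 + 7.80 = 22.20 m.
Σ(b_i/K_i) = 2.72/3.94 + 1.58/0.0505 + 10.1/1.29 + 7.80/81.8 = 39.90 d.
K_eq = L / Σ(b_i/K_i) = 22.20 / 39.90 = 0.5564 m/day.
Q = K_eq · A · (Δh/L) = 0.5564 × 2320 × (5.04/22.20) = 293.0 m³/day.

293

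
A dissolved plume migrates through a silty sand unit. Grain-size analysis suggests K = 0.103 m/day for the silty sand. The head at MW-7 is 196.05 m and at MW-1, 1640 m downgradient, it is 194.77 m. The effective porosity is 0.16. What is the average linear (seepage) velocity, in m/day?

Hydraulic gradient i = (196.05 − 194.77) / 1640 = 1.28 / 1640 = 0.0007805.
Darcy flux q = K · i = 0.1030 × 0.0007805 = 8.039e-05 m/day.
Seepage velocity v = q / n_e = 8.039e-05 / 0.16 = 0.0005024 m/day.

0.000502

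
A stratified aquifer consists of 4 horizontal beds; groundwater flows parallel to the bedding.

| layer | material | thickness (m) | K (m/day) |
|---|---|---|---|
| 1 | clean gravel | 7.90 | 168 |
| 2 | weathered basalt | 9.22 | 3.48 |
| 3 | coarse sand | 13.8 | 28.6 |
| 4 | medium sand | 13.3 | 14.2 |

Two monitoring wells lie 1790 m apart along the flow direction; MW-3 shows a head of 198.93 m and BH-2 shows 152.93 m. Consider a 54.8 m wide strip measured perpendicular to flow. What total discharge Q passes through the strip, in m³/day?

2740

Flow is parallel to layering, so each bed carries its own Darcy discharge and the transmissivities add.
Σ(K_i·b_i) = 168×7.90 + 3.48×9.22 + 28.6×13.8 + 14.2×13.3 = 1943 m²/day.
Hydraulic gradient i = (198.93 − 152.93) / 1790 = 46 / 1790 = 0.02570.
Q = Σ(K_i·b_i) · W · i = 1943 × 54.8 × 0.02570 = 2736 m³/day.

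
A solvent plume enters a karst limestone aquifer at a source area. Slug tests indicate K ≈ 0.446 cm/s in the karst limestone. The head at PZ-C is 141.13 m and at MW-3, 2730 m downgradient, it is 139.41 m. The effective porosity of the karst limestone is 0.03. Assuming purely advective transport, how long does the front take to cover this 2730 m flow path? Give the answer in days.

337

Convert K: 0.446 cm/s × 864 = 385.3 m/day.
Hydraulic gradient i = (141.13 − 139.41) / 2730 = 1.72 / 2730 = 0.0006300.
Darcy flux q = K · i = 385.3 × 0.0006300 = 0.2428 m/day.
Seepage velocity v = q / n_e = 0.2428 / 0.03 = 8.093 m/day.
Travel time t = L / v = 2730 / 8.093 = 337.3 days.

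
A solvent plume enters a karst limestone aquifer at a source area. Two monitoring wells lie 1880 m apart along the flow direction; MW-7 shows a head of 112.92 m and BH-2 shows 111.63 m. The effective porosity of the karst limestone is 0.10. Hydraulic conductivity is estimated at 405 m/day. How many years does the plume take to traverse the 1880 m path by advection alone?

Hydraulic gradient i = (112.92 − 111.63) / 1880 = 1.29 / 1880 = 0.0006862.
Darcy flux q = K · i = 405.0 × 0.0006862 = 0.2779 m/day.
Seepage velocity v = q / n_e = 0.2779 / 0.10 = 2.779 m/day.
Travel time t = L / v = 1880 / 2.779 = 676.5 days = 1.852 years.

1.85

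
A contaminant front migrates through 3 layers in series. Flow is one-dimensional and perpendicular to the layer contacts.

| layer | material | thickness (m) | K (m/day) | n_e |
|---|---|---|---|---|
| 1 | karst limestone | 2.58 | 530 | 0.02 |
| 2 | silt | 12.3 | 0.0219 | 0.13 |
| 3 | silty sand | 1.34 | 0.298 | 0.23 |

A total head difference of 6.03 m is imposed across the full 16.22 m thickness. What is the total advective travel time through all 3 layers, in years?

0.504

With flow normal to the layers, continuity requires the same specific discharge q through every layer.
Σ(b_i/K_i) = 2.58/530 + 12.3/0.0219 + 1.34/0.298 = 566.1 d.
q = Δh / Σ(b_i/K_i) = 6.03 / 566.1 = 0.01065 m/day.
In each layer the seepage velocity is v_i = q/n_i, so the layer transit time is t_i = b_i·n_i / q:
  layer 1 (karst limestone): t_1 = 2.58 × 0.02 / 0.01065 = 4.845 d
  layer 2 (silt): t_2 = 12.3 × 0.13 / 0.01065 = 150.1 d
  layer 3 (silty sand): t_3 = 1.34 × 0.23 / 0.01065 = 28.94 d
Total t = Σ t_i = 183.9 days = 0.5035 years.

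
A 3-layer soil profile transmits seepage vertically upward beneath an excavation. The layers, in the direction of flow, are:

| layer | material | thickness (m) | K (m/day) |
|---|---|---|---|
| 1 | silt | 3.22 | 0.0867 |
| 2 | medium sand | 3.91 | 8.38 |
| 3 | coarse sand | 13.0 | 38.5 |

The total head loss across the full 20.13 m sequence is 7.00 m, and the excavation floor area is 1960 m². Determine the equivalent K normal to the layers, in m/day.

Flow is perpendicular to layering, so the layers act in series and the equivalent K is the thickness-weighted harmonic mean.
Total thickness L = 3.22 + 3.91 + 13.0 = 20.13 m.
Σ(b_i/K_i) = 3.22/0.0867 + 3.91/8.38 + 13.0/38.5 = 37.94 d.
K_eq = L / Σ(b_i/K_i) = 20.13 / 37.94 = 0.5305 m/day.

0.531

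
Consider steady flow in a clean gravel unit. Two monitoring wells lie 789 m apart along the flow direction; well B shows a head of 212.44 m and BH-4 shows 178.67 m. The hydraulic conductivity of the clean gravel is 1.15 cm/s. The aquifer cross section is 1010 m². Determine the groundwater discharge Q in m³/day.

Convert K: 1.15 cm/s × 864 = 993.6 m/day.
Hydraulic gradient i = (212.44 − 178.67) / 789 = 33.77 / 789 = 0.04280.
Darcy's law: Q = K · A · i = 993.6 × 1010 × 0.04280 = 42952 m³/day.

43000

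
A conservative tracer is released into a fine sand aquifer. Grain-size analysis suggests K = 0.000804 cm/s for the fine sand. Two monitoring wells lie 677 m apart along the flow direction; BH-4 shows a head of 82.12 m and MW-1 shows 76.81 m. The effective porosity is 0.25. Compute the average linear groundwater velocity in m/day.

0.0218

Convert K: 0.000804 cm/s × 864 = 0.6947 m/day.
Hydraulic gradient i = (82.12 − 76.81) / 677 = 5.31 / 677 = 0.007843.
Darcy flux q = K · i = 0.6947 × 0.007843 = 0.005448 m/day.
Seepage velocity v = q / n_e = 0.005448 / 0.25 = 0.02179 m/day.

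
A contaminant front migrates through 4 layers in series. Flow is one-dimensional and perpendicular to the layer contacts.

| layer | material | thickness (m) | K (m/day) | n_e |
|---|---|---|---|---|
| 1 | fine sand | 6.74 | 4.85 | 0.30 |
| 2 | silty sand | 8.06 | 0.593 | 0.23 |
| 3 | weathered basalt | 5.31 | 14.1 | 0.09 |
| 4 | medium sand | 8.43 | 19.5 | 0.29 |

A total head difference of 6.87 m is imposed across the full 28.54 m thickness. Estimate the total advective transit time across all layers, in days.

15.6

With flow normal to the layers, continuity requires the same specific discharge q through every layer.
Σ(b_i/K_i) = 6.74/4.85 + 8.06/0.593 + 5.31/14.1 + 8.43/19.5 = 15.79 d.
q = Δh / Σ(b_i/K_i) = 6.87 / 15.79 = 0.4351 m/day.
In each layer the seepage velocity is v_i = q/n_i, so the layer transit time is t_i = b_i·n_i / q:
  layer 1 (fine sand): t_1 = 6.74 × 0.30 / 0.4351 = 4.648 d
  layer 2 (silty sand): t_2 = 8.06 × 0.23 / 0.4351 = 4.261 d
  layer 3 (weathered basalt): t_3 = 5.31 × 0.09 / 0.4351 = 1.098 d
  layer 4 (medium sand): t_4 = 8.43 × 0.29 / 0.4351 = 5.619 d
Total t = Σ t_i = 15.63 days.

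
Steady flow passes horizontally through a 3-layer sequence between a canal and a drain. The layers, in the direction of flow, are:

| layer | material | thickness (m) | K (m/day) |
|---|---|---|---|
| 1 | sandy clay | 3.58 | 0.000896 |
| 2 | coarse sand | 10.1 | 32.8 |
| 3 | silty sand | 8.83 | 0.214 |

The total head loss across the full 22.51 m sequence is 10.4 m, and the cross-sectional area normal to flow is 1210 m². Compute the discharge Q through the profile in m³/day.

3.12

Flow is perpendicular to layering, so the layers act in series and the equivalent K is the thickness-weighted harmonic mean.
Total thickness L = 3.58 + 10.1 + 8.83 = 22.51 m.
Σ(b_i/K_i) = 3.58/0.000896 + 10.1/32.8 + 8.83/0.214 = 4037 d.
K_eq = L / Σ(b_i/K_i) = 22.51 / 4037 = 0.005576 m/day.
Q = K_eq · A · (Δh/L) = 0.005576 × 1210 × (10.4/22.51) = 3.117 m³/day.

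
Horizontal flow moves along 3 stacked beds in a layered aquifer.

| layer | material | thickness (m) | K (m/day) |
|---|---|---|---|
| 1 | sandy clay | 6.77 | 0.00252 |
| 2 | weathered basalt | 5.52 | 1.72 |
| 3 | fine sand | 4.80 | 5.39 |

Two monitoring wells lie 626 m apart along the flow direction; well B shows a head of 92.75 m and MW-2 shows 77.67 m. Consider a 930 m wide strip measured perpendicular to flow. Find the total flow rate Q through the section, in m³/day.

793

Flow is parallel to layering, so each bed carries its own Darcy discharge and the transmissivities add.
Σ(K_i·b_i) = 0.00252×6.77 + 1.72×5.52 + 5.39×4.80 = 35.38 m²/day.
Hydraulic gradient i = (92.75 − 77.67) / 626 = 15.08 / 626 = 0.02409.
Q = Σ(K_i·b_i) · W · i = 35.38 × 930 × 0.02409 = 792.7 m³/day.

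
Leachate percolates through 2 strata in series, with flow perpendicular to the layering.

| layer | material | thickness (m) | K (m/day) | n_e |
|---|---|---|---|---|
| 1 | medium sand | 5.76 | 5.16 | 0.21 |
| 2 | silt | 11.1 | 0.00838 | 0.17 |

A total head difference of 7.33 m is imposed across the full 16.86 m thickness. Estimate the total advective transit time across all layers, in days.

560

With flow normal to the layers, continuity requires the same specific discharge q through every layer.
Σ(b_i/K_i) = 5.76/5.16 + 11.1/0.00838 = 1326 d.
q = Δh / Σ(b_i/K_i) = 7.33 / 1326 = 0.005529 m/day.
In each layer the seepage velocity is v_i = q/n_i, so the layer transit time is t_i = b_i·n_i / q:
  layer 1 (medium sand): t_1 = 5.76 × 0.21 / 0.005529 = 218.8 d
  layer 2 (silt): t_2 = 11.1 × 0.17 / 0.005529 = 341.3 d
Total t = Σ t_i = 560.0 days.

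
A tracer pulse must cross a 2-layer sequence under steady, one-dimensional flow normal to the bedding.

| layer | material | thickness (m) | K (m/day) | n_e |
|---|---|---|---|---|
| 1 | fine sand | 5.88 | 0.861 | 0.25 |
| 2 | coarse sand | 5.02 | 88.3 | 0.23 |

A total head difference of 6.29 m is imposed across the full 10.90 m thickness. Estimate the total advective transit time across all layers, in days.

2.87

With flow normal to the layers, continuity requires the same specific discharge q through every layer.
Σ(b_i/K_i) = 5.88/0.861 + 5.02/88.3 = 6.886 d.
q = Δh / Σ(b_i/K_i) = 6.29 / 6.886 = 0.9134 m/day.
In each layer the seepage velocity is v_i = q/n_i, so the layer transit time is t_i = b_i·n_i / q:
  layer 1 (fine sand): t_1 = 5.88 × 0.25 / 0.9134 = 1.609 d
  layer 2 (coarse sand): t_2 = 5.02 × 0.23 / 0.9134 = 1.264 d
Total t = Σ t_i = 2.873 days.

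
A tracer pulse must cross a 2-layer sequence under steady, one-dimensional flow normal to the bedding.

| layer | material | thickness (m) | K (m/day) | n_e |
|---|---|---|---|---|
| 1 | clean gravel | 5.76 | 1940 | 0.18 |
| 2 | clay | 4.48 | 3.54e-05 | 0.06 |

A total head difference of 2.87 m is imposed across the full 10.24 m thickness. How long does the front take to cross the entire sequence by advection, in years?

With flow normal to the layers, continuity requires the same specific discharge q through every layer.
Σ(b_i/K_i) = 5.76/1940 + 4.48/3.54e-05 = 1.266e+05 d.
q = Δh / Σ(b_i/K_i) = 2.87 / 1.266e+05 = 2.268e-05 m/day.
In each layer the seepage velocity is v_i = q/n_i, so the layer transit time is t_i = b_i·n_i / q:
  layer 1 (clean gravel): t_1 = 5.76 × 0.18 / 2.268e-05 = 45718 d
  layer 2 (clay): t_2 = 4.48 × 0.06 / 2.268e-05 = 11853 d
Total t = Σ t_i = 57571 days = 157.6 years.

158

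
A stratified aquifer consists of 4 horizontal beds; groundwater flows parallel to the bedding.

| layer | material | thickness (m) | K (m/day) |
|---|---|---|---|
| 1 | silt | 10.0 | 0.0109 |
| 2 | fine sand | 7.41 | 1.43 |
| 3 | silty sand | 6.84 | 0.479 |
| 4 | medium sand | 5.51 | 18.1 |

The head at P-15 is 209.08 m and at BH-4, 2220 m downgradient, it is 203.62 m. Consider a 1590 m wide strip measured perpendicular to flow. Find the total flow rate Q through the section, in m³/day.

445

Flow is parallel to layering, so each bed carries its own Darcy discharge and the transmissivities add.
Σ(K_i·b_i) = 0.0109×10.0 + 1.43×7.41 + 0.479×6.84 + 18.1×5.51 = 113.7 m²/day.
Hydraulic gradient i = (209.08 − 203.62) / 2220 = 5.46 / 2220 = 0.002459.
Q = Σ(K_i·b_i) · W · i = 113.7 × 1590 × 0.002459 = 444.7 m³/day.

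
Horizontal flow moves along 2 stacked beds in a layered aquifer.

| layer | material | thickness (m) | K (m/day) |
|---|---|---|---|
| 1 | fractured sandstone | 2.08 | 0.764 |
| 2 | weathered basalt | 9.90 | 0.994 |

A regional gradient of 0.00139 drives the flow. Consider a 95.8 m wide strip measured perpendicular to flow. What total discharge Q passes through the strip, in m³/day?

Flow is parallel to layering, so each bed carries its own Darcy discharge and the transmissivities add.
Σ(K_i·b_i) = 0.764×2.08 + 0.994×9.90 = 11.43 m²/day.
Hydraulic gradient i = 0.00139.
Q = Σ(K_i·b_i) · W · i = 11.43 × 95.8 × 0.001390 = 1.522 m³/day.

1.52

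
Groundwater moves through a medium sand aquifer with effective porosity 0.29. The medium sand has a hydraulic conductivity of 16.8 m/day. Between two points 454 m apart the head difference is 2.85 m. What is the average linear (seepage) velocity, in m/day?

0.364

Hydraulic gradient i = Δh / L = 2.85 / 454 = 0.006278.
Darcy flux q = K · i = 16.80 × 0.006278 = 0.1055 m/day.
Seepage velocity v = q / n_e = 0.1055 / 0.29 = 0.3637 m/day.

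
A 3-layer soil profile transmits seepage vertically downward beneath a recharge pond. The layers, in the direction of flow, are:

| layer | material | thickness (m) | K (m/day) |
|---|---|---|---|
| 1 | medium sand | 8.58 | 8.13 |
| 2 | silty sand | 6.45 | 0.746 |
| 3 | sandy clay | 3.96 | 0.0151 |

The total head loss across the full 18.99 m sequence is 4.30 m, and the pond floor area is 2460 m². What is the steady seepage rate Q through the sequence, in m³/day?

Flow is perpendicular to layering, so the layers act in series and the equivalent K is the thickness-weighted harmonic mean.
Total thickness L = 8.58 + 6.45 + 3.96 = 18.99 m.
Σ(b_i/K_i) = 8.58/8.13 + 6.45/0.746 + 3.96/0.0151 = 272.0 d.
K_eq = L / Σ(b_i/K_i) = 18.99 / 272.0 = 0.06983 m/day.
Q = K_eq · A · (Δh/L) = 0.06983 × 2460 × (4.30/18.99) = 38.90 m³/day.

38.9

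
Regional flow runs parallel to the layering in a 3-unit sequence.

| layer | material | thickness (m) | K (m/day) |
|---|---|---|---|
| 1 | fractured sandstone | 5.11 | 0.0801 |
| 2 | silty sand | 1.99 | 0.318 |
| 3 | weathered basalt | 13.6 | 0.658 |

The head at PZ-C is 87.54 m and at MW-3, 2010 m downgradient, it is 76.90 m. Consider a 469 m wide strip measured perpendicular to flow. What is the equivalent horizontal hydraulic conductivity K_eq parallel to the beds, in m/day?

0.483

Flow is parallel to layering, so each bed carries its own Darcy discharge and the transmissivities add.
Σ(K_i·b_i) = 0.0801×5.11 + 0.318×1.99 + 0.658×13.6 = 9.991 m²/day.
Total thickness b = 20.70 m, so K_eq = Σ(K_i·b_i)/b = 0.4827 m/day.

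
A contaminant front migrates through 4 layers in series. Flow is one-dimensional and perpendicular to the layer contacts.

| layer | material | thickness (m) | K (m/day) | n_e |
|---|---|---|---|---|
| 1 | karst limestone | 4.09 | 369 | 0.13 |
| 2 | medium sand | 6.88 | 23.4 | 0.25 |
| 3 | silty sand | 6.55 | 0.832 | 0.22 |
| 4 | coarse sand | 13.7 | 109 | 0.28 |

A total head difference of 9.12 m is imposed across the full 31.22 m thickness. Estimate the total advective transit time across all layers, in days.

With flow normal to the layers, continuity requires the same specific discharge q through every layer.
Σ(b_i/K_i) = 4.09/369 + 6.88/23.4 + 6.55/0.832 + 13.7/109 = 8.303 d.
q = Δh / Σ(b_i/K_i) = 9.12 / 8.303 = 1.098 m/day.
In each layer the seepage velocity is v_i = q/n_i, so the layer transit time is t_i = b_i·n_i / q:
  layer 1 (karst limestone): t_1 = 4.09 × 0.13 / 1.098 = 0.4841 d
  layer 2 (medium sand): t_2 = 6.88 × 0.25 / 1.098 = 1.566 d
  layer 3 (silty sand): t_3 = 6.55 × 0.22 / 1.098 = 1.312 d
  layer 4 (coarse sand): t_4 = 13.7 × 0.28 / 1.098 = 3.493 d
Total t = Σ t_i = 6.855 days.

6.85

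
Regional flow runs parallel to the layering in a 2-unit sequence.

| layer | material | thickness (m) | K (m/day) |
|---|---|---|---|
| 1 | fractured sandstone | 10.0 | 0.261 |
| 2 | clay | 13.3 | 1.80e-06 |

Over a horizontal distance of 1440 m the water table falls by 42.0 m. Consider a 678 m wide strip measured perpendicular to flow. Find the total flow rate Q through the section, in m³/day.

Flow is parallel to layering, so each bed carries its own Darcy discharge and the transmissivities add.
Σ(K_i·b_i) = 0.261×10.0 + 1.80e-06×13.3 = 2.610 m²/day.
Hydraulic gradient i = Δh / L = 42.0 / 1440 = 0.02917.
Q = Σ(K_i·b_i) · W · i = 2.610 × 678 × 0.02917 = 51.61 m³/day.

51.6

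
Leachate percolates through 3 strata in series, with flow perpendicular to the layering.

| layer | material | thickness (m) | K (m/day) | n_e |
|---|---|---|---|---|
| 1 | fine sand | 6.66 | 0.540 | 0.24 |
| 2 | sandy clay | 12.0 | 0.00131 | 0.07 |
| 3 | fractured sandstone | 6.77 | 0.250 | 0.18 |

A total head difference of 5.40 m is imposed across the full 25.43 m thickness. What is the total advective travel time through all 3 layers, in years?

17.1

With flow normal to the layers, continuity requires the same specific discharge q through every layer.
Σ(b_i/K_i) = 6.66/0.540 + 12.0/0.00131 + 6.77/0.250 = 9200 d.
q = Δh / Σ(b_i/K_i) = 5.40 / 9200 = 0.0005870 m/day.
In each layer the seepage velocity is v_i = q/n_i, so the layer transit time is t_i = b_i·n_i / q:
  layer 1 (fine sand): t_1 = 6.66 × 0.24 / 0.0005870 = 2723 d
  layer 2 (sandy clay): t_2 = 12.0 × 0.07 / 0.0005870 = 1431 d
  layer 3 (fractured sandstone): t_3 = 6.77 × 0.18 / 0.0005870 = 2076 d
Total t = Σ t_i = 6230 days = 17.06 years.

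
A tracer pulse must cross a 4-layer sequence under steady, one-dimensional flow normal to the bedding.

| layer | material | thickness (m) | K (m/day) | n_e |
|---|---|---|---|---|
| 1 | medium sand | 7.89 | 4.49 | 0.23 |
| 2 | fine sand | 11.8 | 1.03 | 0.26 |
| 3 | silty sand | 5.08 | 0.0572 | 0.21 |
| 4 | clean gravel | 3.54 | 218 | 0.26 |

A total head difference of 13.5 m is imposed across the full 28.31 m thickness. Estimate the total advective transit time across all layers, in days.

51.9

With flow normal to the layers, continuity requires the same specific discharge q through every layer.
Σ(b_i/K_i) = 7.89/4.49 + 11.8/1.03 + 5.08/0.0572 + 3.54/218 = 102.0 d.
q = Δh / Σ(b_i/K_i) = 13.5 / 102.0 = 0.1323 m/day.
In each layer the seepage velocity is v_i = q/n_i, so the layer transit time is t_i = b_i·n_i / q:
  layer 1 (medium sand): t_1 = 7.89 × 0.23 / 0.1323 = 13.72 d
  layer 2 (fine sand): t_2 = 11.8 × 0.26 / 0.1323 = 23.19 d
  layer 3 (silty sand): t_3 = 5.08 × 0.21 / 0.1323 = 8.064 d
  layer 4 (clean gravel): t_4 = 3.54 × 0.26 / 0.1323 = 6.957 d
Total t = Σ t_i = 51.93 days.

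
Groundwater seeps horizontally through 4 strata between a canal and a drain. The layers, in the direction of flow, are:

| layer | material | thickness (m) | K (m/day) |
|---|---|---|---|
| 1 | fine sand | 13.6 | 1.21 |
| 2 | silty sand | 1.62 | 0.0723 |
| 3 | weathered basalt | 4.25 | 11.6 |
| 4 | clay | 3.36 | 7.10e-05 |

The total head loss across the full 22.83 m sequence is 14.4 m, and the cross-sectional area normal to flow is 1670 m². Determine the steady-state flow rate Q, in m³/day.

0.508

Flow is perpendicular to layering, so the layers act in series and the equivalent K is the thickness-weighted harmonic mean.
Total thickness L = 13.6 + 1.62 + 4.25 + 3.36 = 22.83 m.
Σ(b_i/K_i) = 13.6/1.21 + 1.62/0.0723 + 4.25/11.6 + 3.36/7.10e-05 = 47358 d.
K_eq = L / Σ(b_i/K_i) = 22.83 / 47358 = 0.0004821 m/day.
Q = K_eq · A · (Δh/L) = 0.0004821 × 1670 × (14.4/22.83) = 0.5078 m³/day.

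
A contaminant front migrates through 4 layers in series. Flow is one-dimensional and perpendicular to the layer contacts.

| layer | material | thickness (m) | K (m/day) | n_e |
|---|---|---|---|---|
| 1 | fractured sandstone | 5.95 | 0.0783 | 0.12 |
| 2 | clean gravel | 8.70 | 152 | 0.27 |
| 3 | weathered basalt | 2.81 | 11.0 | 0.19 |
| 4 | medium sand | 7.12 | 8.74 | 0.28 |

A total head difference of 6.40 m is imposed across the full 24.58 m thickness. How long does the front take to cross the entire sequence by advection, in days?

67.4

With flow normal to the layers, continuity requires the same specific discharge q through every layer.
Σ(b_i/K_i) = 5.95/0.0783 + 8.70/152 + 2.81/11.0 + 7.12/8.74 = 77.12 d.
q = Δh / Σ(b_i/K_i) = 6.40 / 77.12 = 0.08299 m/day.
In each layer the seepage velocity is v_i = q/n_i, so the layer transit time is t_i = b_i·n_i / q:
  layer 1 (fractured sandstone): t_1 = 5.95 × 0.12 / 0.08299 = 8.603 d
  layer 2 (clean gravel): t_2 = 8.70 × 0.27 / 0.08299 = 28.30 d
  layer 3 (weathered basalt): t_3 = 2.81 × 0.19 / 0.08299 = 6.433 d
  layer 4 (medium sand): t_4 = 7.12 × 0.28 / 0.08299 = 24.02 d
Total t = Σ t_i = 67.36 days.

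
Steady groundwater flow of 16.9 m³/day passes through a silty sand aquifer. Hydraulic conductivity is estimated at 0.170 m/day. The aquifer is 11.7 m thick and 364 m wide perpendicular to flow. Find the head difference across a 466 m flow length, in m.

Cross-sectional area A = 364 × 11.7 = 4259 m².
From Q = K·A·i, i = Q / (K·A) = 16.9 / (0.1700 × 4259) = 0.02334.
Head loss Δh = i · L = 0.02334 × 466 = 10.88 m.

10.9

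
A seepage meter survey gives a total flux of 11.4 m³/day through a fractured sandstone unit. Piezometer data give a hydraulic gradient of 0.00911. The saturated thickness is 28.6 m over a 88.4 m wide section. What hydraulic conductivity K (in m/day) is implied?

0.495

Cross-sectional area A = 88.4 × 28.6 = 2528 m².
Hydraulic gradient i = 0.00911.
From Q = K·A·i, K = Q / (A·i) = 11.4 / (2528 × 0.009110) = 0.4950 m/day.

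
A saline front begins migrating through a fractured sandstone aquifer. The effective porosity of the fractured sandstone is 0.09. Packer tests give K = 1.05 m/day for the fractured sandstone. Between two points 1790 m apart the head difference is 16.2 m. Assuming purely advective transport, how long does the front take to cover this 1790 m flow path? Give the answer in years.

46.4

Hydraulic gradient i = Δh / L = 16.2 / 1790 = 0.009050.
Darcy flux q = K · i = 1.050 × 0.009050 = 0.009503 m/day.
Seepage velocity v = q / n_e = 0.009503 / 0.09 = 0.1056 m/day.
Travel time t = L / v = 1790 / 0.1056 = 16953 days = 46.41 years.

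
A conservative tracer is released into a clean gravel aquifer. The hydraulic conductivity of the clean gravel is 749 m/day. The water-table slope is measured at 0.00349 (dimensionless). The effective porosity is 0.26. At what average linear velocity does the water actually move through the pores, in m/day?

10.1

Hydraulic gradient i = 0.00349.
Darcy flux q = K · i = 749.0 × 0.003490 = 2.614 m/day.
Seepage velocity v = q / n_e = 2.614 / 0.26 = 10.05 m/day.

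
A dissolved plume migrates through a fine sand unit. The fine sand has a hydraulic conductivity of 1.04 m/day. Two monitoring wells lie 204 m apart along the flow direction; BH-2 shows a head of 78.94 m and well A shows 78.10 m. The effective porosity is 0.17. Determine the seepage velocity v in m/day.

Hydraulic gradient i = (78.94 − 78.10) / 204 = 0.84 / 204 = 0.004118.
Darcy flux q = K · i = 1.040 × 0.004118 = 0.004282 m/day.
Seepage velocity v = q / n_e = 0.004282 / 0.17 = 0.02519 m/day.

0.0252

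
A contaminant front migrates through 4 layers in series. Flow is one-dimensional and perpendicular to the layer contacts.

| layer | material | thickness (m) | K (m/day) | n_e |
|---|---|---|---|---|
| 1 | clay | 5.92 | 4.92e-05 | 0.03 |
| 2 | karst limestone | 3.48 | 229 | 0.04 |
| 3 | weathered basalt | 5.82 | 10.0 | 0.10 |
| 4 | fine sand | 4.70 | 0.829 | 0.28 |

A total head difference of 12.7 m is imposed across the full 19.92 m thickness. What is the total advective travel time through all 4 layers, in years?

57.5

With flow normal to the layers, continuity requires the same specific discharge q through every layer.
Σ(b_i/K_i) = 5.92/4.92e-05 + 3.48/229 + 5.82/10.0 + 4.70/0.829 = 1.203e+05 d.
q = Δh / Σ(b_i/K_i) = 12.7 / 1.203e+05 = 0.0001055 m/day.
In each layer the seepage velocity is v_i = q/n_i, so the layer transit time is t_i = b_i·n_i / q:
  layer 1 (clay): t_1 = 5.92 × 0.03 / 0.0001055 = 1683 d
  layer 2 (karst limestone): t_2 = 3.48 × 0.04 / 0.0001055 = 1319 d
  layer 3 (weathered basalt): t_3 = 5.82 × 0.10 / 0.0001055 = 5514 d
  layer 4 (fine sand): t_4 = 4.70 × 0.28 / 0.0001055 = 12469 d
Total t = Σ t_i = 20985 days = 57.45 years.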